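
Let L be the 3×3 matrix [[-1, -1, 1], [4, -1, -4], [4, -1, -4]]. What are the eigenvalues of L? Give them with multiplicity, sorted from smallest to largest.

Characteristic polynomial: p(s) = s^3 + 6s^2 + 5s = s(s + 1)(s + 5).
Roots (with multiplicity): -5, -1, 0.

-5, -1, 0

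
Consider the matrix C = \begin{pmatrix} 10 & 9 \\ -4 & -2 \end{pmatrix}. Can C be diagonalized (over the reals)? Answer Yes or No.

No

Characteristic polynomial: p(r) = r^2 - 8r + 16 = (r - 4)^2.
r = 4 has algebraic multiplicity 2; rank(C − 4I) = 1, so geometric multiplicity = 1.
Geometric multiplicity < algebraic multiplicity, so C is not diagonalizable.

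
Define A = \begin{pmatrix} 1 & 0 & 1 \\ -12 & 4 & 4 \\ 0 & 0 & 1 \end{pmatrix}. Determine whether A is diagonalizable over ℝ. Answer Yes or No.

No

Characteristic polynomial: p(s) = s^3 - 6s^2 + 9s - 4 = (s - 4)(s - 1)^2.
s = 1 has algebraic multiplicity 2; rank(A − 1I) = 2, so geometric multiplicity = 1.
Geometric multiplicity < algebraic multiplicity, so A is not diagonalizable.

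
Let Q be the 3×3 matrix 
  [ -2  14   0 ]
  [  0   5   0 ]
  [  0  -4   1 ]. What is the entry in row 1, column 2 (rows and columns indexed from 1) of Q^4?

1218

Characteristic polynomial: λ^3 - 4λ^2 - 7λ + 10 = (λ - 5)(λ - 1)(λ + 2), so the eigenvalues are -2, 1, 5.
λ=-2: eigenvector (1, 0, 0).
λ=5: eigenvector (2, 1, -1).
λ=1: eigenvector (0, 0, 1).
P = [[1, 2, 0], [0, 1, 0], [0, -1, 1]], D = diag(-2, 5, 1), P⁻¹ = [[1, -2, 0], [0, 1, 0], [0, 1, 1]].
Q⁴ = P·diag(16, 625, 1)·P⁻¹ = [[16, 1218, 0], [0, 625, 0], [0, -624, 1]].
The requested entry is 1218.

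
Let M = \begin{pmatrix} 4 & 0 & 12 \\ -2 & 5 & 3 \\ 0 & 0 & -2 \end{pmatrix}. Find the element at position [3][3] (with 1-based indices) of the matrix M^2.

4

Characteristic polynomial: μ^3 - 7μ^2 + 2μ + 40 = (μ - 5)(μ - 4)(μ + 2), so the eigenvalues are -2, 4, 5.
μ=4: eigenvector (1, 2, 0).
μ=5: eigenvector (0, 1, 0).
μ=-2: eigenvector (-2, -1, 1).
P = [[1, 0, -2], [2, 1, -1], [0, 0, 1]], D = diag(4, 5, -2), P⁻¹ = [[1, 0, 2], [-2, 1, -3], [0, 0, 1]].
M² = P·diag(16, 25, 4)·P⁻¹ = [[16, 0, 24], [-18, 25, -15], [0, 0, 4]].
The requested entry is 4.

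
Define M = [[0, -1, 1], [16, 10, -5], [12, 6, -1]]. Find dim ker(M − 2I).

1

M − 2I = [[-2, -1, 1], [16, 8, -5], [12, 6, -3]].
This matrix has rank 2, so its null space has dimension 3 − 2 = 1.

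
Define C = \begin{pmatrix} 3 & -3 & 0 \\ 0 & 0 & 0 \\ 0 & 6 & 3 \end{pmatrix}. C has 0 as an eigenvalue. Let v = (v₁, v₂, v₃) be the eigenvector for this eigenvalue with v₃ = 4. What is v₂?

C = [[3, -3, 0], [0, 0, 0], [0, 6, 3]].
Solving (C)v = 0 gives the eigenspace spanned by (-2, -2, 4).
With v₃ = 4, v = (-2, -2, 4), so v₂ = -2.

-2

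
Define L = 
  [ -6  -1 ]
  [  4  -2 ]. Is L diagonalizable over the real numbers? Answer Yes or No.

No

Characteristic polynomial: p(s) = s^2 + 8s + 16 = (s + 4)^2.
s = -4 has algebraic multiplicity 2; rank(L + 4I) = 1, so geometric multiplicity = 1.
Geometric multiplicity < algebraic multiplicity, so L is not diagonalizable.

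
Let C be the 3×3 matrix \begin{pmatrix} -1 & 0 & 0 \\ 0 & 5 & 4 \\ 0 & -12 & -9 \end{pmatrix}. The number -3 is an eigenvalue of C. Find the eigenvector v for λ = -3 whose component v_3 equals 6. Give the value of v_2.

C + 3I = [[2, 0, 0], [0, 8, 4], [0, -12, -6]].
Solving (C + 3I)v = 0 gives the eigenspace spanned by (0, -3, 6).
With v_3 = 6, v = (0, -3, 6), so v_2 = -3.

-3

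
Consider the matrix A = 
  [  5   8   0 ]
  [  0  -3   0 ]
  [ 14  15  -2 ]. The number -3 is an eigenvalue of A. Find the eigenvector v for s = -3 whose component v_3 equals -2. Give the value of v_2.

2

A + 3I = [[8, 8, 0], [0, 0, 0], [14, 15, 1]].
Solving (A + 3I)v = 0 gives the eigenspace spanned by (-2, 2, -2).
With v_3 = -2, v = (-2, 2, -2), so v_2 = 2.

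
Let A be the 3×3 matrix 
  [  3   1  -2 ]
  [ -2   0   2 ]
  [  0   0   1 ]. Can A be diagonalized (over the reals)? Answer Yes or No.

Yes

Characteristic polynomial: p(λ) = λ^3 - 4λ^2 + 5λ - 2 = (λ - 2)(λ - 1)^2.
λ = 1 has algebraic multiplicity 2; rank(A − 1I) = 1, so geometric multiplicity = 2.
Every eigenvalue has geometric = algebraic multiplicity, so A is diagonalizable.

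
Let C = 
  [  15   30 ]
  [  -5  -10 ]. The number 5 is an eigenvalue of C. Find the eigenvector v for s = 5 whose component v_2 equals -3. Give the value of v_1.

9

C − 5I = [[10, 30], [-5, -15]].
Solving (C − 5I)v = 0 gives the eigenspace spanned by (9, -3).
With v_2 = -3, v = (9, -3), so v_1 = 9.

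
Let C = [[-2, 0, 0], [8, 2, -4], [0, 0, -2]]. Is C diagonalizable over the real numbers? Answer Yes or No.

Yes

Characteristic polynomial: p(μ) = μ^3 + 2μ^2 - 4μ - 8 = (μ - 2)(μ + 2)^2.
μ = -2 has algebraic multiplicity 2; rank(C + 2I) = 1, so geometric multiplicity = 2.
Every eigenvalue has geometric = algebraic multiplicity, so C is diagonalizable.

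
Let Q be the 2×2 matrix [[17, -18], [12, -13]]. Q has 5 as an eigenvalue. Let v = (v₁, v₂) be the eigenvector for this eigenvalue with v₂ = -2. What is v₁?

Q − 5I = [[12, -18], [12, -18]].
Solving (Q − 5I)v = 0 gives the eigenspace spanned by (-3, -2).
With v₂ = -2, v = (-3, -2), so v₁ = -3.

-3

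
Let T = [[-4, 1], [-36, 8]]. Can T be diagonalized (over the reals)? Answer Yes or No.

Characteristic polynomial: p(r) = r^2 - 4r + 4 = (r - 2)^2.
r = 2 has algebraic multiplicity 2; rank(T − 2I) = 1, so geometric multiplicity = 1.
Geometric multiplicity < algebraic multiplicity, so T is not diagonalizable.

No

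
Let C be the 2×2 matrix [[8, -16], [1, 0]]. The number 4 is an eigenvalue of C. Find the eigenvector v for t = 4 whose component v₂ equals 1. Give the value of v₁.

4

C − 4I = [[4, -16], [1, -4]].
Solving (C − 4I)v = 0 gives the eigenspace spanned by (4, 1).
With v₂ = 1, v = (4, 1), so v₁ = 4.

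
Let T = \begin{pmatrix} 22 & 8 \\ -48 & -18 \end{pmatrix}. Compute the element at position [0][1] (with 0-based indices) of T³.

224

Characteristic polynomial: μ^2 - 4μ - 12 = (μ - 6)(μ + 2), so the eigenvalues are -2, 6.
μ=-2: eigenvector (1, -3).
μ=6: eigenvector (1, -2).
P = [[1, 1], [-3, -2]], D = diag(-2, 6), P⁻¹ = [[-2, -1], [3, 1]].
T³ = P·diag(-8, 216)·P⁻¹ = [[664, 224], [-1344, -456]].
The requested entry is 224.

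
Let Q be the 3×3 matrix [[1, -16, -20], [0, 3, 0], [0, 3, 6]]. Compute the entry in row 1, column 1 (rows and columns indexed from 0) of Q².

Characteristic polynomial: λ^3 - 10λ^2 + 27λ - 18 = (λ - 6)(λ - 3)(λ - 1), so the eigenvalues are 1, 3, 6.
λ=6: eigenvector (-4, 0, 1).
λ=1: eigenvector (1, 0, 0).
λ=3: eigenvector (-2, -1, 1).
P = [[-4, 1, -2], [0, 0, -1], [1, 0, 1]], D = diag(6, 1, 3), P⁻¹ = [[0, 1, 1], [1, 2, 4], [0, -1, 0]].
Q² = P·diag(36, 1, 9)·P⁻¹ = [[1, -124, -140], [0, 9, 0], [0, 27, 36]].
The requested entry is 9.

9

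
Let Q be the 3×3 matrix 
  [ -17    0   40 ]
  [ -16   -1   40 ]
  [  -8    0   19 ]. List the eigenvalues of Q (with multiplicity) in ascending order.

Characteristic polynomial: p(μ) = μ^3 - μ^2 - 5μ - 3 = (μ - 3)(μ + 1)^2.
Roots (with multiplicity): -1, -1, 3.

-1, -1, 3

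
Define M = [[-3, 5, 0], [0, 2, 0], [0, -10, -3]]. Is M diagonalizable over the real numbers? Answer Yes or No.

Yes

Characteristic polynomial: p(r) = r^3 + 4r^2 - 3r - 18 = (r - 2)(r + 3)^2.
r = -3 has algebraic multiplicity 2; rank(M + 3I) = 1, so geometric multiplicity = 2.
Every eigenvalue has geometric = algebraic multiplicity, so M is diagonalizable.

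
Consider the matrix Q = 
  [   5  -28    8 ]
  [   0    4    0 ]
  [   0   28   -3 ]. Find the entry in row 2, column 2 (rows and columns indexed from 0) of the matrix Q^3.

Characteristic polynomial: s^3 - 6s^2 - 7s + 60 = (s - 5)(s - 4)(s + 3), so the eigenvalues are -3, 4, 5.
s=5: eigenvector (1, 0, 0).
s=-3: eigenvector (-1, 0, 1).
s=4: eigenvector (-4, 1, 4).
P = [[1, -1, -4], [0, 0, 1], [0, 1, 4]], D = diag(5, -3, 4), P⁻¹ = [[1, 0, 1], [0, -4, 1], [0, 1, 0]].
Q³ = P·diag(125, -27, 64)·P⁻¹ = [[125, -364, 152], [0, 64, 0], [0, 364, -27]].
The requested entry is -27.

-27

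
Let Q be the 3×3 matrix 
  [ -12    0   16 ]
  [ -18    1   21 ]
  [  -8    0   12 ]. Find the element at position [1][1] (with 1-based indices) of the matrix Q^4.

Characteristic polynomial: μ^3 - μ^2 - 16μ + 16 = (μ - 4)(μ - 1)(μ + 4), so the eigenvalues are -4, 1, 4.
μ=-4: eigenvector (2, 3, 1).
μ=1: eigenvector (0, 1, 0).
μ=4: eigenvector (1, 1, 1).
P = [[2, 0, 1], [3, 1, 1], [1, 0, 1]], D = diag(-4, 1, 4), P⁻¹ = [[1, 0, -1], [-2, 1, 1], [-1, 0, 2]].
Q⁴ = P·diag(256, 1, 256)·P⁻¹ = [[256, 0, 0], [510, 1, -255], [0, 0, 256]].
The requested entry is 256.

256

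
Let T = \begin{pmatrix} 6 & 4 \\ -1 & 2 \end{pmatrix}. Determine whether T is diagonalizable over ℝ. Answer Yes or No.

No

Characteristic polynomial: p(λ) = λ^2 - 8λ + 16 = (λ - 4)^2.
λ = 4 has algebraic multiplicity 2; rank(T − 4I) = 1, so geometric multiplicity = 1.
Geometric multiplicity < algebraic multiplicity, so T is not diagonalizable.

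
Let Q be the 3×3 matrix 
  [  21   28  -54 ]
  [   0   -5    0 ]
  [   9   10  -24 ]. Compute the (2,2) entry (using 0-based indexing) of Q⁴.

3726

Characteristic polynomial: μ^3 + 8μ^2 - 3μ - 90 = (μ - 3)(μ + 5)(μ + 6), so the eigenvalues are -6, -5, 3.
μ=3: eigenvector (3, 0, 1).
μ=-5: eigenvector (1, 1, 1).
μ=-6: eigenvector (2, 0, 1).
P = [[3, 1, 2], [0, 1, 0], [1, 1, 1]], D = diag(3, -5, -6), P⁻¹ = [[1, 1, -2], [0, 1, 0], [-1, -2, 3]].
Q⁴ = P·diag(81, 625, 1296)·P⁻¹ = [[-2349, -4316, 7290], [0, 625, 0], [-1215, -1886, 3726]].
The requested entry is 3726.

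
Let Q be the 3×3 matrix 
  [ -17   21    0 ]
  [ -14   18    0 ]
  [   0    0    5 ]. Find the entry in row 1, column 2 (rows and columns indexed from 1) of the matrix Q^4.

Characteristic polynomial: μ^3 - 6μ^2 - 7μ + 60 = (μ - 5)(μ - 4)(μ + 3), so the eigenvalues are -3, 4, 5.
μ=-3: eigenvector (3, 2, 0).
μ=4: eigenvector (1, 1, 0).
μ=5: eigenvector (0, 0, 1).
P = [[3, 1, 0], [2, 1, 0], [0, 0, 1]], D = diag(-3, 4, 5), P⁻¹ = [[1, -1, 0], [-2, 3, 0], [0, 0, 1]].
Q⁴ = P·diag(81, 256, 625)·P⁻¹ = [[-269, 525, 0], [-350, 606, 0], [0, 0, 625]].
The requested entry is 525.

525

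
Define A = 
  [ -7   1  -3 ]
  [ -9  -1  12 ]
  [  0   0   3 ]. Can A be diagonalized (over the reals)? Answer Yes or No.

No

Characteristic polynomial: p(μ) = μ^3 + 5μ^2 - 8μ - 48 = (μ - 3)(μ + 4)^2.
μ = -4 has algebraic multiplicity 2; rank(A + 4I) = 2, so geometric multiplicity = 1.
Geometric multiplicity < algebraic multiplicity, so A is not diagonalizable.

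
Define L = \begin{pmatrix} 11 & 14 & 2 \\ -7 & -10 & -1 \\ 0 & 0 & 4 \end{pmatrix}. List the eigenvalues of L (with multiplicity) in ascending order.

-3, 4, 4

Characteristic polynomial: p(μ) = μ^3 - 5μ^2 - 8μ + 48 = (μ - 4)^2(μ + 3).
Roots (with multiplicity): -3, 4, 4.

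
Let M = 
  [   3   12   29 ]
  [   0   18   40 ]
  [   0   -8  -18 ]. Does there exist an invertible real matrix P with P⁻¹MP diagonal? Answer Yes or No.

Yes

Characteristic polynomial: p(r) = r^3 - 3r^2 - 4r + 12 = (r - 3)(r - 2)(r + 2).
All 3 eigenvalues are distinct, so M is diagonalizable.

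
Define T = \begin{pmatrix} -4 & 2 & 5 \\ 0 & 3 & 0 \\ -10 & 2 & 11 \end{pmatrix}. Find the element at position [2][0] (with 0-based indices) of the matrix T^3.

Characteristic polynomial: λ^3 - 10λ^2 + 27λ - 18 = (λ - 6)(λ - 3)(λ - 1), so the eigenvalues are 1, 3, 6.
λ=6: eigenvector (1, 0, 2).
λ=3: eigenvector (1, 1, 1).
λ=1: eigenvector (-1, 0, -1).
P = [[1, 1, -1], [0, 1, 0], [2, 1, -1]], D = diag(6, 3, 1), P⁻¹ = [[-1, 0, 1], [0, 1, 0], [-2, 1, 1]].
T³ = P·diag(216, 27, 1)·P⁻¹ = [[-214, 26, 215], [0, 27, 0], [-430, 26, 431]].
The requested entry is -430.

-430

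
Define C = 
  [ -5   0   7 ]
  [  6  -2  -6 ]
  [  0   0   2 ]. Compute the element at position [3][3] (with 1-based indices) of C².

Characteristic polynomial: t^3 + 5t^2 - 4t - 20 = (t - 2)(t + 2)(t + 5), so the eigenvalues are -5, -2, 2.
t=2: eigenvector (1, 0, 1).
t=-2: eigenvector (0, 1, 0).
t=-5: eigenvector (1, -2, 0).
P = [[1, 0, 1], [0, 1, -2], [1, 0, 0]], D = diag(2, -2, -5), P⁻¹ = [[0, 0, 1], [2, 1, -2], [1, 0, -1]].
C² = P·diag(4, 4, 25)·P⁻¹ = [[25, 0, -21], [-42, 4, 42], [0, 0, 4]].
The requested entry is 4.

4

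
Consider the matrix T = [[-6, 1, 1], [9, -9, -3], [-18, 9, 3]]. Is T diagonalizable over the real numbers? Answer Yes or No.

Characteristic polynomial: p(r) = r^3 + 12r^2 + 45r + 54 = (r + 3)^2(r + 6).
r = -3 has algebraic multiplicity 2; rank(T + 3I) = 2, so geometric multiplicity = 1.
Geometric multiplicity < algebraic multiplicity, so T is not diagonalizable.

No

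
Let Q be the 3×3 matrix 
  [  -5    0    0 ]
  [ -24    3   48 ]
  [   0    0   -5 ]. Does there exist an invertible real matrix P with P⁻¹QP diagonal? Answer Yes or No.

Characteristic polynomial: p(λ) = λ^3 + 7λ^2 - 5λ - 75 = (λ - 3)(λ + 5)^2.
λ = -5 has algebraic multiplicity 2; rank(Q + 5I) = 1, so geometric multiplicity = 2.
Every eigenvalue has geometric = algebraic multiplicity, so Q is diagonalizable.

Yes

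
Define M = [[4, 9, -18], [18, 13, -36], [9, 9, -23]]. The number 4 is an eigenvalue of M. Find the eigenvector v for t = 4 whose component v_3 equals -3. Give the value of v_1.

-3

M − 4I = [[0, 9, -18], [18, 9, -36], [9, 9, -27]].
Solving (M − 4I)v = 0 gives the eigenspace spanned by (-3, -6, -3).
With v_3 = -3, v = (-3, -6, -3), so v_1 = -3.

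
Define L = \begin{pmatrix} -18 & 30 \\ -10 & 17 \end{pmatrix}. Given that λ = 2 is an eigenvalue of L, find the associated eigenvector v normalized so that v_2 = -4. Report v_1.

-6

L − 2I = [[-20, 30], [-10, 15]].
Solving (L − 2I)v = 0 gives the eigenspace spanned by (-6, -4).
With v_2 = -4, v = (-6, -4), so v_1 = -6.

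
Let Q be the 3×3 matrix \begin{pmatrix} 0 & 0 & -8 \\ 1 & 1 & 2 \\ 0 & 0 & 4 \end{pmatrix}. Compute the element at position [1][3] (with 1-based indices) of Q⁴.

Characteristic polynomial: t^3 - 5t^2 + 4t = t(t - 4)(t - 1), so the eigenvalues are 0, 1, 4.
t=0: eigenvector (1, -1, 0).
t=1: eigenvector (0, 1, 0).
t=4: eigenvector (-2, 0, 1).
P = [[1, 0, -2], [-1, 1, 0], [0, 0, 1]], D = diag(0, 1, 4), P⁻¹ = [[1, 0, 2], [1, 1, 2], [0, 0, 1]].
Q⁴ = P·diag(0, 1, 256)·P⁻¹ = [[0, 0, -512], [1, 1, 2], [0, 0, 256]].
The requested entry is -512.

-512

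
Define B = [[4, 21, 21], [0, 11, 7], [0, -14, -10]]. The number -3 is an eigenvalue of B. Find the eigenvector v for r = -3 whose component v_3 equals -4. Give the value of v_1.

6

B + 3I = [[7, 21, 21], [0, 14, 7], [0, -14, -7]].
Solving (B + 3I)v = 0 gives the eigenspace spanned by (6, 2, -4).
With v_3 = -4, v = (6, 2, -4), so v_1 = 6.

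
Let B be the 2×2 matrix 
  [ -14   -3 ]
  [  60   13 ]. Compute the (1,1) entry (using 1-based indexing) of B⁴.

76

Characteristic polynomial: s^2 + s - 2 = (s - 1)(s + 2), so the eigenvalues are -2, 1.
s=-2: eigenvector (1, -4).
s=1: eigenvector (1, -5).
P = [[1, 1], [-4, -5]], D = diag(-2, 1), P⁻¹ = [[5, 1], [-4, -1]].
B⁴ = P·diag(16, 1)·P⁻¹ = [[76, 15], [-300, -59]].
The requested entry is 76.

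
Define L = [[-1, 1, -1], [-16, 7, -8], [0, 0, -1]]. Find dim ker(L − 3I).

L − 3I = [[-4, 1, -1], [-16, 4, -8], [0, 0, -4]].
This matrix has rank 2, so its null space has dimension 3 − 2 = 1.

1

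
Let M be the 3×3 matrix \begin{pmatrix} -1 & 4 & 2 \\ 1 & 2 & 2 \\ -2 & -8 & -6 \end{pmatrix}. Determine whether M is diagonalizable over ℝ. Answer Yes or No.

Characteristic polynomial: p(t) = t^3 + 5t^2 + 8t + 4 = (t + 1)(t + 2)^2.
t = -2 has algebraic multiplicity 2; rank(M + 2I) = 1, so geometric multiplicity = 2.
Every eigenvalue has geometric = algebraic multiplicity, so M is diagonalizable.

Yes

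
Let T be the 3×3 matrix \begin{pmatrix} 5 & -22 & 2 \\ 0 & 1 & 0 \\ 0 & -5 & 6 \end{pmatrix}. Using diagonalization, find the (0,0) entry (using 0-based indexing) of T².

Characteristic polynomial: μ^3 - 12μ^2 + 41μ - 30 = (μ - 6)(μ - 5)(μ - 1), so the eigenvalues are 1, 5, 6.
μ=5: eigenvector (1, 0, 0).
μ=1: eigenvector (5, 1, 1).
μ=6: eigenvector (2, 0, 1).
P = [[1, 5, 2], [0, 1, 0], [0, 1, 1]], D = diag(5, 1, 6), P⁻¹ = [[1, -3, -2], [0, 1, 0], [0, -1, 1]].
T² = P·diag(25, 1, 36)·P⁻¹ = [[25, -142, 22], [0, 1, 0], [0, -35, 36]].
The requested entry is 25.

25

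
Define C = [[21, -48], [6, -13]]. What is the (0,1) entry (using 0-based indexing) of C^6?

-357504

Characteristic polynomial: μ^2 - 8μ + 15 = (μ - 5)(μ - 3), so the eigenvalues are 3, 5.
μ=5: eigenvector (3, 1).
μ=3: eigenvector (-8, -3).
P = [[3, -8], [1, -3]], D = diag(5, 3), P⁻¹ = [[3, -8], [1, -3]].
C⁶ = P·diag(15625, 729)·P⁻¹ = [[134793, -357504], [44688, -118439]].
The requested entry is -357504.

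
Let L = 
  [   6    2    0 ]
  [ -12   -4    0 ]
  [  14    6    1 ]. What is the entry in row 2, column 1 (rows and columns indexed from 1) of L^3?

Characteristic polynomial: t^3 - 3t^2 + 2t = t(t - 2)(t - 1), so the eigenvalues are 0, 1, 2.
t=2: eigenvector (1, -2, 2).
t=0: eigenvector (-1, 3, -4).
t=1: eigenvector (0, 0, 1).
P = [[1, -1, 0], [-2, 3, 0], [2, -4, 1]], D = diag(2, 0, 1), P⁻¹ = [[3, 1, 0], [2, 1, 0], [2, 2, 1]].
L³ = P·diag(8, 0, 1)·P⁻¹ = [[24, 8, 0], [-48, -16, 0], [50, 18, 1]].
The requested entry is -48.

-48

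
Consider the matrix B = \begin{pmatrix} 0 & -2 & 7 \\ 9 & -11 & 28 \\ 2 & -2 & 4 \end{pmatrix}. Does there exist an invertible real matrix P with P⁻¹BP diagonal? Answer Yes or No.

Characteristic polynomial: p(r) = r^3 + 7r^2 + 16r + 12 = (r + 2)^2(r + 3).
r = -2 has algebraic multiplicity 2; rank(B + 2I) = 2, so geometric multiplicity = 1.
Geometric multiplicity < algebraic multiplicity, so B is not diagonalizable.

No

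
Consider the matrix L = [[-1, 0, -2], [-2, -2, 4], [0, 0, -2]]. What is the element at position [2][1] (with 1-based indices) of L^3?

Characteristic polynomial: t^3 + 5t^2 + 8t + 4 = (t + 1)(t + 2)^2, so the eigenvalues are -2, -2, -1.
t=-2: eigenvector (0, 1, 0).
t=-1: eigenvector (1, -2, 0).
t=-2: eigenvector (2, -1, 1).
P = [[0, 1, 2], [1, -2, -1], [0, 0, 1]], D = diag(-2, -1, -2), P⁻¹ = [[2, 1, -3], [1, 0, -2], [0, 0, 1]].
L³ = P·diag(-8, -1, -8)·P⁻¹ = [[-1, 0, -14], [-14, -8, 28], [0, 0, -8]].
The requested entry is -14.

-14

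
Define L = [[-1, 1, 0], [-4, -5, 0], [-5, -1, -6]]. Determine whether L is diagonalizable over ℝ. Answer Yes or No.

Characteristic polynomial: p(s) = s^3 + 12s^2 + 45s + 54 = (s + 3)^2(s + 6).
s = -3 has algebraic multiplicity 2; rank(L + 3I) = 2, so geometric multiplicity = 1.
Geometric multiplicity < algebraic multiplicity, so L is not diagonalizable.

No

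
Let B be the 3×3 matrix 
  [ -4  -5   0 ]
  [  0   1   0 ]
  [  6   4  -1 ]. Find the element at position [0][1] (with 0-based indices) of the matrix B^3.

Characteristic polynomial: t^3 + 4t^2 - t - 4 = (t - 1)(t + 1)(t + 4), so the eigenvalues are -4, -1, 1.
t=-4: eigenvector (1, 0, -2).
t=1: eigenvector (-1, 1, -1).
t=-1: eigenvector (0, 0, 1).
P = [[1, -1, 0], [0, 1, 0], [-2, -1, 1]], D = diag(-4, 1, -1), P⁻¹ = [[1, 1, 0], [0, 1, 0], [2, 3, 1]].
B³ = P·diag(-64, 1, -1)·P⁻¹ = [[-64, -65, 0], [0, 1, 0], [126, 124, -1]].
The requested entry is -65.

-65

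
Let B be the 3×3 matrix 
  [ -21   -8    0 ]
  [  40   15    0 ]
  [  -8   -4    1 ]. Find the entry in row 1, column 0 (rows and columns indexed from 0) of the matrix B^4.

Characteristic polynomial: μ^3 + 5μ^2 - μ - 5 = (μ - 1)(μ + 1)(μ + 5), so the eigenvalues are -5, -1, 1.
μ=1: eigenvector (0, 0, 1).
μ=-1: eigenvector (-2, 5, 2).
μ=-5: eigenvector (1, -2, 0).
P = [[0, -2, 1], [0, 5, -2], [1, 2, 0]], D = diag(1, -1, -5), P⁻¹ = [[-4, -2, 1], [2, 1, 0], [5, 2, 0]].
B⁴ = P·diag(1, 1, 625)·P⁻¹ = [[3121, 1248, 0], [-6240, -2495, 0], [0, 0, 1]].
The requested entry is -6240.

-6240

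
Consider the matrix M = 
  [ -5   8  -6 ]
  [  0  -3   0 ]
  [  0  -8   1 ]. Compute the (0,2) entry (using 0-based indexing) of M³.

-126

Characteristic polynomial: r^3 + 7r^2 + 7r - 15 = (r - 1)(r + 3)(r + 5), so the eigenvalues are -5, -3, 1.
r=-5: eigenvector (1, 0, 0).
r=-3: eigenvector (-2, 1, 2).
r=1: eigenvector (-1, 0, 1).
P = [[1, -2, -1], [0, 1, 0], [0, 2, 1]], D = diag(-5, -3, 1), P⁻¹ = [[1, 0, 1], [0, 1, 0], [0, -2, 1]].
M³ = P·diag(-125, -27, 1)·P⁻¹ = [[-125, 56, -126], [0, -27, 0], [0, -56, 1]].
The requested entry is -126.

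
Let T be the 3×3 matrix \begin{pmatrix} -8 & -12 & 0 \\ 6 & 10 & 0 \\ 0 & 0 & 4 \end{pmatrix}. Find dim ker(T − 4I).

T − 4I = [[-12, -12, 0], [6, 6, 0], [0, 0, 0]].
This matrix has rank 1, so its null space has dimension 3 − 1 = 2.

2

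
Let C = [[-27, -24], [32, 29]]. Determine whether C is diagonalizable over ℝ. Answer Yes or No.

Yes

Characteristic polynomial: p(μ) = μ^2 - 2μ - 15 = (μ - 5)(μ + 3).
All 2 eigenvalues are distinct, so C is diagonalizable.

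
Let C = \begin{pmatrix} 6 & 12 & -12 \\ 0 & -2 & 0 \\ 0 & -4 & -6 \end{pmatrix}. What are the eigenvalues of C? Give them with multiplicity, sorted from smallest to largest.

-6, -2, 6

Characteristic polynomial: p(μ) = μ^3 + 2μ^2 - 36μ - 72 = (μ - 6)(μ + 2)(μ + 6).
Roots (with multiplicity): -6, -2, 6.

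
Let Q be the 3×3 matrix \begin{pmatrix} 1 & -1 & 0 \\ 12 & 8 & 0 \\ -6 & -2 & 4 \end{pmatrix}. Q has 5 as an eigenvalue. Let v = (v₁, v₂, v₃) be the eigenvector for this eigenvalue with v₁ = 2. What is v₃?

4

Q − 5I = [[-4, -1, 0], [12, 3, 0], [-6, -2, -1]].
Solving (Q − 5I)v = 0 gives the eigenspace spanned by (2, -8, 4).
With v₁ = 2, v = (2, -8, 4), so v₃ = 4.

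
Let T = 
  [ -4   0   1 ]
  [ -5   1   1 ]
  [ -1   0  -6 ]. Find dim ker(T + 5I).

T + 5I = [[1, 0, 1], [-5, 6, 1], [-1, 0, -1]].
This matrix has rank 2, so its null space has dimension 3 − 2 = 1.

1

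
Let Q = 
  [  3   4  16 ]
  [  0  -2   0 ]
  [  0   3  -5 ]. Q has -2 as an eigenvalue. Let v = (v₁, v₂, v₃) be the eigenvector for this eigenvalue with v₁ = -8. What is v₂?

2

Q + 2I = [[5, 4, 16], [0, 0, 0], [0, 3, -3]].
Solving (Q + 2I)v = 0 gives the eigenspace spanned by (-8, 2, 2).
With v₁ = -8, v = (-8, 2, 2), so v₂ = 2.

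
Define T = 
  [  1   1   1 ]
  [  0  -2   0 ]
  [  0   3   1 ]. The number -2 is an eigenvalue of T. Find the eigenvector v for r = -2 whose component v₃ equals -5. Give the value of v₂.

5

T + 2I = [[3, 1, 1], [0, 0, 0], [0, 3, 3]].
Solving (T + 2I)v = 0 gives the eigenspace spanned by (0, 5, -5).
With v₃ = -5, v = (0, 5, -5), so v₂ = 5.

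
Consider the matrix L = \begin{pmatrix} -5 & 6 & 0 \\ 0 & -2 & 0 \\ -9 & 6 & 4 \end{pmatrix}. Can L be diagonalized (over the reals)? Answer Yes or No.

Yes

Characteristic polynomial: p(λ) = λ^3 + 3λ^2 - 18λ - 40 = (λ - 4)(λ + 2)(λ + 5).
All 3 eigenvalues are distinct, so L is diagonalizable.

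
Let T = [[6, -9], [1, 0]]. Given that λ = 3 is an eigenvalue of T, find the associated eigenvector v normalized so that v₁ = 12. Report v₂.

4

T − 3I = [[3, -9], [1, -3]].
Solving (T − 3I)v = 0 gives the eigenspace spanned by (12, 4).
With v₁ = 12, v = (12, 4), so v₂ = 4.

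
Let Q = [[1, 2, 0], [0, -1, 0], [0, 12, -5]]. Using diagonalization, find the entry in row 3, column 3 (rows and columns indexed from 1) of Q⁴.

Characteristic polynomial: r^3 + 5r^2 - r - 5 = (r - 1)(r + 1)(r + 5), so the eigenvalues are -5, -1, 1.
r=-5: eigenvector (0, 0, 1).
r=-1: eigenvector (-1, 1, 3).
r=1: eigenvector (1, 0, 0).
P = [[0, -1, 1], [0, 1, 0], [1, 3, 0]], D = diag(-5, -1, 1), P⁻¹ = [[0, -3, 1], [0, 1, 0], [1, 1, 0]].
Q⁴ = P·diag(625, 1, 1)·P⁻¹ = [[1, 0, 0], [0, 1, 0], [0, -1872, 625]].
The requested entry is 625.

625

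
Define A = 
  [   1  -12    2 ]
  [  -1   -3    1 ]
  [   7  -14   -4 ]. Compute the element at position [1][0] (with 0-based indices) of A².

Characteristic polynomial: λ^3 + 6λ^2 - 7λ - 60 = (λ - 3)(λ + 4)(λ + 5), so the eigenvalues are -5, -4, 3.
λ=-5: eigenvector (-2, -1, 0).
λ=3: eigenvector (1, 0, 1).
λ=-4: eigenvector (-2, -1, -1).
P = [[-2, 1, -2], [-1, 0, -1], [0, 1, -1]], D = diag(-5, 3, -4), P⁻¹ = [[-1, 1, 1], [1, -2, 0], [1, -2, -1]].
A² = P·diag(25, 9, 16)·P⁻¹ = [[27, -4, -18], [9, 7, -9], [-7, 14, 16]].
The requested entry is 9.

9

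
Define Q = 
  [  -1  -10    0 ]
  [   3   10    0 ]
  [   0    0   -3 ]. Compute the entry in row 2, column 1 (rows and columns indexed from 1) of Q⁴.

Characteristic polynomial: λ^3 - 6λ^2 - 7λ + 60 = (λ - 5)(λ - 4)(λ + 3), so the eigenvalues are -3, 4, 5.
λ=5: eigenvector (-5, 3, 0).
λ=4: eigenvector (-2, 1, 0).
λ=-3: eigenvector (0, 0, 1).
P = [[-5, -2, 0], [3, 1, 0], [0, 0, 1]], D = diag(5, 4, -3), P⁻¹ = [[1, 2, 0], [-3, -5, 0], [0, 0, 1]].
Q⁴ = P·diag(625, 256, 81)·P⁻¹ = [[-1589, -3690, 0], [1107, 2470, 0], [0, 0, 81]].
The requested entry is 1107.

1107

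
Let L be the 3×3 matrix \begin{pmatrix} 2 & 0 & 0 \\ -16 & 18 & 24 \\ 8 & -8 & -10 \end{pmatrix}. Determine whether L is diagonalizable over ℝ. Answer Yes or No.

Characteristic polynomial: p(t) = t^3 - 10t^2 + 28t - 24 = (t - 6)(t - 2)^2.
t = 2 has algebraic multiplicity 2; rank(L − 2I) = 1, so geometric multiplicity = 2.
Every eigenvalue has geometric = algebraic multiplicity, so L is diagonalizable.

Yes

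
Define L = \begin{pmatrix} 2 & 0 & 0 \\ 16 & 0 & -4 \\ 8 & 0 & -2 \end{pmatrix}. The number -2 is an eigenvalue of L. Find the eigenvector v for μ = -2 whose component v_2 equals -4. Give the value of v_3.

L + 2I = [[4, 0, 0], [16, 2, -4], [8, 0, 0]].
Solving (L + 2I)v = 0 gives the eigenspace spanned by (0, -4, -2).
With v_2 = -4, v = (0, -4, -2), so v_3 = -2.

-2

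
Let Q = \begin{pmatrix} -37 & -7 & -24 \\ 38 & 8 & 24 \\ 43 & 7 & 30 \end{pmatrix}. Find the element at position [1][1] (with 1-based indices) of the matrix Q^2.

71

Characteristic polynomial: r^3 - r^2 - 36r + 36 = (r - 6)(r - 1)(r + 6), so the eigenvalues are -6, 1, 6.
r=1: eigenvector (1, -2, -1).
r=-6: eigenvector (1, -1, -1).
r=6: eigenvector (-2, 2, 3).
P = [[1, 1, -2], [-2, -1, 2], [-1, -1, 3]], D = diag(1, -6, 6), P⁻¹ = [[-1, -1, 0], [4, 1, 2], [1, 0, 1]].
Q² = P·diag(1, 36, 36)·P⁻¹ = [[71, 35, 0], [-70, -34, 0], [-35, -35, 36]].
The requested entry is 71.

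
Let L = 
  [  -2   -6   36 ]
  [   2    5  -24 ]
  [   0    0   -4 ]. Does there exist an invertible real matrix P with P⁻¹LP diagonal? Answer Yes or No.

Yes

Characteristic polynomial: p(λ) = λ^3 + λ^2 - 10λ + 8 = (λ - 2)(λ - 1)(λ + 4).
All 3 eigenvalues are distinct, so L is diagonalizable.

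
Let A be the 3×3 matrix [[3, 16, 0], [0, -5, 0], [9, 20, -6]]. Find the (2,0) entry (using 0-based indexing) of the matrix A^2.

Characteristic polynomial: t^3 + 8t^2 - 3t - 90 = (t - 3)(t + 5)(t + 6), so the eigenvalues are -6, -5, 3.
t=3: eigenvector (1, 0, 1).
t=-5: eigenvector (-2, 1, 2).
t=-6: eigenvector (0, 0, 1).
P = [[1, -2, 0], [0, 1, 0], [1, 2, 1]], D = diag(3, -5, -6), P⁻¹ = [[1, 2, 0], [0, 1, 0], [-1, -4, 1]].
A² = P·diag(9, 25, 36)·P⁻¹ = [[9, -32, 0], [0, 25, 0], [-27, -76, 36]].
The requested entry is -27.

-27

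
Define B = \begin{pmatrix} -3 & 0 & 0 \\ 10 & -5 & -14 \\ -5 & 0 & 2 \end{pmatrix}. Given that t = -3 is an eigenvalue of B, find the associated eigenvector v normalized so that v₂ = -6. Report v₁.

B + 3I = [[0, 0, 0], [10, -2, -14], [-5, 0, 5]].
Solving (B + 3I)v = 0 gives the eigenspace spanned by (3, -6, 3).
With v₂ = -6, v = (3, -6, 3), so v₁ = 3.

3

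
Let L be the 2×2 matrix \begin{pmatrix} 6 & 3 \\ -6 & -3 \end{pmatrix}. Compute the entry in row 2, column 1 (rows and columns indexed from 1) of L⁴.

Characteristic polynomial: t^2 - 3t = t(t - 3), so the eigenvalues are 0, 3.
t=0: eigenvector (-1, 2).
t=3: eigenvector (1, -1).
P = [[-1, 1], [2, -1]], D = diag(0, 3), P⁻¹ = [[1, 1], [2, 1]].
L⁴ = P·diag(0, 81)·P⁻¹ = [[162, 81], [-162, -81]].
The requested entry is -162.

-162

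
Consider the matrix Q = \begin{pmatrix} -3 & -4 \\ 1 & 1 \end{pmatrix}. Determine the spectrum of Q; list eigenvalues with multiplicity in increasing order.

Characteristic polynomial: p(t) = t^2 + 2t + 1 = (t + 1)^2.
Roots (with multiplicity): -1, -1.

-1, -1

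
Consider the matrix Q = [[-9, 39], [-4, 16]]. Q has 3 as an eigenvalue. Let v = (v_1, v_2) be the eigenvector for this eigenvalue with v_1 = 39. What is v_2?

Q − 3I = [[-12, 39], [-4, 13]].
Solving (Q − 3I)v = 0 gives the eigenspace spanned by (39, 12).
With v_1 = 39, v = (39, 12), so v_2 = 12.

12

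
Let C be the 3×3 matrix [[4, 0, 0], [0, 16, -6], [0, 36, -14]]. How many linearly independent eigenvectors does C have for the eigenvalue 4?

C − 4I = [[0, 0, 0], [0, 12, -6], [0, 36, -18]].
This matrix has rank 1, so its null space has dimension 3 − 1 = 2.

2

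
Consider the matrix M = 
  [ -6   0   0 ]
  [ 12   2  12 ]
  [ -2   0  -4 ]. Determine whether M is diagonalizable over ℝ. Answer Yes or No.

Yes

Characteristic polynomial: p(s) = s^3 + 8s^2 + 4s - 48 = (s - 2)(s + 4)(s + 6).
All 3 eigenvalues are distinct, so M is diagonalizable.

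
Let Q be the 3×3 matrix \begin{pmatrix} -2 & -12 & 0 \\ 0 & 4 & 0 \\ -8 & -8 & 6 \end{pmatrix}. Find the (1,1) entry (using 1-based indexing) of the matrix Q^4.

Characteristic polynomial: λ^3 - 8λ^2 + 4λ + 48 = (λ - 6)(λ - 4)(λ + 2), so the eigenvalues are -2, 4, 6.
λ=-2: eigenvector (1, 0, 1).
λ=4: eigenvector (-2, 1, -4).
λ=6: eigenvector (0, 0, 1).
P = [[1, -2, 0], [0, 1, 0], [1, -4, 1]], D = diag(-2, 4, 6), P⁻¹ = [[1, 2, 0], [0, 1, 0], [-1, 2, 1]].
Q⁴ = P·diag(16, 256, 1296)·P⁻¹ = [[16, -480, 0], [0, 256, 0], [-1280, 1600, 1296]].
The requested entry is 16.

16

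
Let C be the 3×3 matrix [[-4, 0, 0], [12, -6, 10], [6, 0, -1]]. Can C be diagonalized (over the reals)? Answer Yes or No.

Characteristic polynomial: p(r) = r^3 + 11r^2 + 34r + 24 = (r + 1)(r + 4)(r + 6).
All 3 eigenvalues are distinct, so C is diagonalizable.

Yes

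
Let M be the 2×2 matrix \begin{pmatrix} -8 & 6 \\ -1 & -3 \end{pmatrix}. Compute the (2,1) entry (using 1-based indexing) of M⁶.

Characteristic polynomial: t^2 + 11t + 30 = (t + 5)(t + 6), so the eigenvalues are -6, -5.
t=-6: eigenvector (3, 1).
t=-5: eigenvector (2, 1).
P = [[3, 2], [1, 1]], D = diag(-6, -5), P⁻¹ = [[1, -2], [-1, 3]].
M⁶ = P·diag(46656, 15625)·P⁻¹ = [[108718, -186186], [31031, -46437]].
The requested entry is 31031.

31031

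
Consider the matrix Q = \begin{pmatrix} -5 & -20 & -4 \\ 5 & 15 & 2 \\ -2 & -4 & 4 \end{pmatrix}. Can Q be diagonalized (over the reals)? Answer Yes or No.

Characteristic polynomial: p(r) = r^3 - 14r^2 + 65r - 100 = (r - 5)^2(r - 4).
r = 5 has algebraic multiplicity 2; rank(Q − 5I) = 2, so geometric multiplicity = 1.
Geometric multiplicity < algebraic multiplicity, so Q is not diagonalizable.

No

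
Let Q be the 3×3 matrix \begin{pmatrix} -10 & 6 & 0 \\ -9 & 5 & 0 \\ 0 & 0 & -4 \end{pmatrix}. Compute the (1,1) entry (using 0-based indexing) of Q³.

125

Characteristic polynomial: t^3 + 9t^2 + 24t + 16 = (t + 1)(t + 4)^2, so the eigenvalues are -4, -4, -1.
t=-4: eigenvector (1, 1, 0).
t=-1: eigenvector (2, 3, 0).
t=-4: eigenvector (0, 0, 1).
P = [[1, 2, 0], [1, 3, 0], [0, 0, 1]], D = diag(-4, -1, -4), P⁻¹ = [[3, -2, 0], [-1, 1, 0], [0, 0, 1]].
Q³ = P·diag(-64, -1, -64)·P⁻¹ = [[-190, 126, 0], [-189, 125, 0], [0, 0, -64]].
The requested entry is 125.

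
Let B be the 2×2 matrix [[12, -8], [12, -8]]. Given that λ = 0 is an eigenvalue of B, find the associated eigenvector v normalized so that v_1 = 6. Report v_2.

9

B = [[12, -8], [12, -8]].
Solving (B)v = 0 gives the eigenspace spanned by (6, 9).
With v_1 = 6, v = (6, 9), so v_2 = 9.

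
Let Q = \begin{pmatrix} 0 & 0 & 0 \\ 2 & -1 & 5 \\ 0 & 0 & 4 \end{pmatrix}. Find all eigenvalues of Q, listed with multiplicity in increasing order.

-1, 0, 4

Characteristic polynomial: p(t) = t^3 - 3t^2 - 4t = t(t - 4)(t + 1).
Roots (with multiplicity): -1, 0, 4.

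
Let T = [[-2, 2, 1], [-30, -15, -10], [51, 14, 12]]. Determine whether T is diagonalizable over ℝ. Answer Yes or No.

Characteristic polynomial: p(μ) = μ^3 + 5μ^2 - 25μ - 125 = (μ - 5)(μ + 5)^2.
μ = -5 has algebraic multiplicity 2; rank(T + 5I) = 2, so geometric multiplicity = 1.
Geometric multiplicity < algebraic multiplicity, so T is not diagonalizable.

No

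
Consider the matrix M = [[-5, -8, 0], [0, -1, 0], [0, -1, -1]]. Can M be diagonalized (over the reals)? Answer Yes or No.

Characteristic polynomial: p(λ) = λ^3 + 7λ^2 + 11λ + 5 = (λ + 1)^2(λ + 5).
λ = -1 has algebraic multiplicity 2; rank(M + 1I) = 2, so geometric multiplicity = 1.
Geometric multiplicity < algebraic multiplicity, so M is not diagonalizable.

No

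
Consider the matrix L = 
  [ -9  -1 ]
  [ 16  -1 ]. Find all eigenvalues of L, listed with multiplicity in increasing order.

Characteristic polynomial: p(t) = t^2 + 10t + 25 = (t + 5)^2.
Roots (with multiplicity): -5, -5.

-5, -5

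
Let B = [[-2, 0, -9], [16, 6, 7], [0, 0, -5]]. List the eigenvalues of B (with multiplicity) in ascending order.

Characteristic polynomial: p(r) = r^3 + r^2 - 32r - 60 = (r - 6)(r + 2)(r + 5).
Roots (with multiplicity): -5, -2, 6.

-5, -2, 6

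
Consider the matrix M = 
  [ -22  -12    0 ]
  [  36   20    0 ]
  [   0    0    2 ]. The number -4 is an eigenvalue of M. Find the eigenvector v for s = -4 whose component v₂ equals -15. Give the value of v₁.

M + 4I = [[-18, -12, 0], [36, 24, 0], [0, 0, 6]].
Solving (M + 4I)v = 0 gives the eigenspace spanned by (10, -15, 0).
With v₂ = -15, v = (10, -15, 0), so v₁ = 10.

10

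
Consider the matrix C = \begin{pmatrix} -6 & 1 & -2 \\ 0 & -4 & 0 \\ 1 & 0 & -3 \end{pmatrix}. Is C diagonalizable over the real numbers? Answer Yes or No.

Characteristic polynomial: p(λ) = λ^3 + 13λ^2 + 56λ + 80 = (λ + 4)^2(λ + 5).
λ = -4 has algebraic multiplicity 2; rank(C + 4I) = 2, so geometric multiplicity = 1.
Geometric multiplicity < algebraic multiplicity, so C is not diagonalizable.

No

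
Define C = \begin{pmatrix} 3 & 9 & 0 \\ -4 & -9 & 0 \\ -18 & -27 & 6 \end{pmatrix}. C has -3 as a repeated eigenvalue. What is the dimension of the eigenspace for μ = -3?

C + 3I = [[6, 9, 0], [-4, -6, 0], [-18, -27, 9]].
This matrix has rank 2, so its null space has dimension 3 − 2 = 1.

1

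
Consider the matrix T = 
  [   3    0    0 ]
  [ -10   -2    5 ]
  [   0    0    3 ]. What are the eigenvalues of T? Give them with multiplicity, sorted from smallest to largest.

-2, 3, 3

Characteristic polynomial: p(λ) = λ^3 - 4λ^2 - 3λ + 18 = (λ - 3)^2(λ + 2).
Roots (with multiplicity): -2, 3, 3.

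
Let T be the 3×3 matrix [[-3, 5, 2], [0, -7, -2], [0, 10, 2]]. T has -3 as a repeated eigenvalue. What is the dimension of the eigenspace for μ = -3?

1

T + 3I = [[0, 5, 2], [0, -4, -2], [0, 10, 5]].
This matrix has rank 2, so its null space has dimension 3 − 2 = 1.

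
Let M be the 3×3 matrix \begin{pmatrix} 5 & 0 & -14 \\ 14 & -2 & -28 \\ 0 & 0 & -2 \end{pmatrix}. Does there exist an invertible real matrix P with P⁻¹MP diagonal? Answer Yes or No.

Yes

Characteristic polynomial: p(s) = s^3 - s^2 - 16s - 20 = (s - 5)(s + 2)^2.
s = -2 has algebraic multiplicity 2; rank(M + 2I) = 1, so geometric multiplicity = 2.
Every eigenvalue has geometric = algebraic multiplicity, so M is diagonalizable.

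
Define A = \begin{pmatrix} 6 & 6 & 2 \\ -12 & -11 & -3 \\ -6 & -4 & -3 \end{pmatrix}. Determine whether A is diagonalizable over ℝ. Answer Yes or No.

No

Characteristic polynomial: p(μ) = μ^3 + 8μ^2 + 21μ + 18 = (μ + 2)(μ + 3)^2.
μ = -3 has algebraic multiplicity 2; rank(A + 3I) = 2, so geometric multiplicity = 1.
Geometric multiplicity < algebraic multiplicity, so A is not diagonalizable.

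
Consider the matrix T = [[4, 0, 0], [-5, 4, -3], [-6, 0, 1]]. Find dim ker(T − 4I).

T − 4I = [[0, 0, 0], [-5, 0, -3], [-6, 0, -3]].
This matrix has rank 2, so its null space has dimension 3 − 2 = 1.

1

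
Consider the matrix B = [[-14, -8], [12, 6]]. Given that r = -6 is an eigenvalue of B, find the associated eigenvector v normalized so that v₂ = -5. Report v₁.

5

B + 6I = [[-8, -8], [12, 12]].
Solving (B + 6I)v = 0 gives the eigenspace spanned by (5, -5).
With v₂ = -5, v = (5, -5), so v₁ = 5.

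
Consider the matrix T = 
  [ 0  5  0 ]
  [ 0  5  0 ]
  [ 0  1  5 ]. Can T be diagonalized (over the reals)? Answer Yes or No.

No

Characteristic polynomial: p(λ) = λ^3 - 10λ^2 + 25λ = λ(λ - 5)^2.
λ = 5 has algebraic multiplicity 2; rank(T − 5I) = 2, so geometric multiplicity = 1.
Geometric multiplicity < algebraic multiplicity, so T is not diagonalizable.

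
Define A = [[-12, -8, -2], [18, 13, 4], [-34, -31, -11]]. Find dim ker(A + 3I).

1

A + 3I = [[-9, -8, -2], [18, 16, 4], [-34, -31, -8]].
This matrix has rank 2, so its null space has dimension 3 − 2 = 1.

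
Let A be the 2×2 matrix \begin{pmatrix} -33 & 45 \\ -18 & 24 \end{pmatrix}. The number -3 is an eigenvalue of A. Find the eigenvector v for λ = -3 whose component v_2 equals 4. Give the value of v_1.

6

A + 3I = [[-30, 45], [-18, 27]].
Solving (A + 3I)v = 0 gives the eigenspace spanned by (6, 4).
With v_2 = 4, v = (6, 4), so v_1 = 6.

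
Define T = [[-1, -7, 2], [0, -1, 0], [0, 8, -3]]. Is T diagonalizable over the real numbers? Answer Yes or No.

Characteristic polynomial: p(μ) = μ^3 + 5μ^2 + 7μ + 3 = (μ + 1)^2(μ + 3).
μ = -1 has algebraic multiplicity 2; rank(T + 1I) = 2, so geometric multiplicity = 1.
Geometric multiplicity < algebraic multiplicity, so T is not diagonalizable.

No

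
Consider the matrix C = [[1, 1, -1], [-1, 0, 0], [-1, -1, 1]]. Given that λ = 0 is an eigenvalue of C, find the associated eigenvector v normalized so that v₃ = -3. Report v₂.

-3

C = [[1, 1, -1], [-1, 0, 0], [-1, -1, 1]].
Solving (C)v = 0 gives the eigenspace spanned by (0, -3, -3).
With v₃ = -3, v = (0, -3, -3), so v₂ = -3.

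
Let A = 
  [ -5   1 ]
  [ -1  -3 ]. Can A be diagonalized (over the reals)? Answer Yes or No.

Characteristic polynomial: p(μ) = μ^2 + 8μ + 16 = (μ + 4)^2.
μ = -4 has algebraic multiplicity 2; rank(A + 4I) = 1, so geometric multiplicity = 1.
Geometric multiplicity < algebraic multiplicity, so A is not diagonalizable.

No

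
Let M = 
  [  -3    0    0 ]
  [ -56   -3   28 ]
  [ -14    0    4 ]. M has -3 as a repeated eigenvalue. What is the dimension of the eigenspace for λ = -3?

M + 3I = [[0, 0, 0], [-56, 0, 28], [-14, 0, 7]].
This matrix has rank 1, so its null space has dimension 3 − 1 = 2.

2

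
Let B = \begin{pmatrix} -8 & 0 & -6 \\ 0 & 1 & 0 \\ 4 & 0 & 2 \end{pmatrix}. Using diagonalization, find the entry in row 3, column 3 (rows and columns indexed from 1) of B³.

104

Characteristic polynomial: μ^3 + 5μ^2 + 2μ - 8 = (μ - 1)(μ + 2)(μ + 4), so the eigenvalues are -4, -2, 1.
μ=-4: eigenvector (3, 0, -2).
μ=1: eigenvector (0, 1, 0).
μ=-2: eigenvector (-1, 0, 1).
P = [[3, 0, -1], [0, 1, 0], [-2, 0, 1]], D = diag(-4, 1, -2), P⁻¹ = [[1, 0, 1], [0, 1, 0], [2, 0, 3]].
B³ = P·diag(-64, 1, -8)·P⁻¹ = [[-176, 0, -168], [0, 1, 0], [112, 0, 104]].
The requested entry is 104.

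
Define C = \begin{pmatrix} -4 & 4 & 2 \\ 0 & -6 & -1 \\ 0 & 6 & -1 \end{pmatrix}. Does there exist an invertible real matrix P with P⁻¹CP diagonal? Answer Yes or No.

Characteristic polynomial: p(t) = t^3 + 11t^2 + 40t + 48 = (t + 3)(t + 4)^2.
t = -4 has algebraic multiplicity 2; rank(C + 4I) = 1, so geometric multiplicity = 2.
Every eigenvalue has geometric = algebraic multiplicity, so C is diagonalizable.

Yes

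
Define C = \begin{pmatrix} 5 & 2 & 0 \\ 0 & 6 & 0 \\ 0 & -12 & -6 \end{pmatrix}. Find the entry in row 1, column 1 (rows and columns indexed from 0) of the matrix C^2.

Characteristic polynomial: μ^3 - 5μ^2 - 36μ + 180 = (μ - 6)(μ - 5)(μ + 6), so the eigenvalues are -6, 5, 6.
μ=5: eigenvector (1, 0, 0).
μ=-6: eigenvector (0, 0, 1).
μ=6: eigenvector (2, 1, -1).
P = [[1, 0, 2], [0, 0, 1], [0, 1, -1]], D = diag(5, -6, 6), P⁻¹ = [[1, -2, 0], [0, 1, 1], [0, 1, 0]].
C² = P·diag(25, 36, 36)·P⁻¹ = [[25, 22, 0], [0, 36, 0], [0, 0, 36]].
The requested entry is 36.

36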